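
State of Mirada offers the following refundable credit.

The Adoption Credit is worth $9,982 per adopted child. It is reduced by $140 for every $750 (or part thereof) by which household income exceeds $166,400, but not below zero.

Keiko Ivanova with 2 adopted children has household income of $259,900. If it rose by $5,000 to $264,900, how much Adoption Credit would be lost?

$980

At $259,900 — base = 2 × $9,982 = $19,964. income exceeds $166,400 by $93,500, which is 125 full-or-partial $750 increments; reduction = 125 × $140 = $17,500, leaving $2,464.
At $264,900 — base = 2 × $9,982 = $19,964. income exceeds $166,400 by $98,500, which is 132 full-or-partial $750 increments; reduction = 132 × $140 = $18,480, leaving $1,484.
Lost: $2,464 − $1,484 = $980.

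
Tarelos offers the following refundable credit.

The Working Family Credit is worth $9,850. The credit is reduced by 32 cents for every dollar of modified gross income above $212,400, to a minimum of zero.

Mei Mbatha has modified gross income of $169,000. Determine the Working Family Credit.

Working Family Credit: $169,000 is at or below the $212,400 threshold, so the full $9,850 applies.

$9,850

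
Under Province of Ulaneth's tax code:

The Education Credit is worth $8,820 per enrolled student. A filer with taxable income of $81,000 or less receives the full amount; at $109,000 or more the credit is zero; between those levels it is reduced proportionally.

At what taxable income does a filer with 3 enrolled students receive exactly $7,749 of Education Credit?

Full credit = 3 × $8,820 = $26,460.
$7,749 is 7,749/26,460 of the full $26,460, so 18,711/26,460 of the $28,000 range has been used: income = $81,000 + $28,000 × 18,711/26,460 = $100,800.

$100,800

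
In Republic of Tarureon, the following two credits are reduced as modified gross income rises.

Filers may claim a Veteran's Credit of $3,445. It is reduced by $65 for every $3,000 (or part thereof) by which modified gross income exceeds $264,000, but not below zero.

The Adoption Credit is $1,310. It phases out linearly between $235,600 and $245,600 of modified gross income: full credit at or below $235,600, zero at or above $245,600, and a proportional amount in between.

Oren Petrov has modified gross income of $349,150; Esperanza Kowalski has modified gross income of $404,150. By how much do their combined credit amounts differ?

Oren ($349,150): Veteran's Credit: income exceeds $264,000 by $85,150, which is 29 full-or-partial $3,000 increments; reduction = 29 × $65 = $1,885, leaving $1,560. Adoption Credit: $349,150 is at or above $245,600, so the credit is $0. total $1,560 + $0 = $1,560
Esperanza ($404,150): Veteran's Credit: income exceeds $264,000 by $140,150, which is 47 full-or-partial $3,000 increments; reduction = 47 × $65 = $3,055, leaving $390. Adoption Credit: $404,150 is at or above $245,600, so the credit is $0. total $390 + $0 = $390
Difference: |$1,560 − $390| = $1,170.

$1,170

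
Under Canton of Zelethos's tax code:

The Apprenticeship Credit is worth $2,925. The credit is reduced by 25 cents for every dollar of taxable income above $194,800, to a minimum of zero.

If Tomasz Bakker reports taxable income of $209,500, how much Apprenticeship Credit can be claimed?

$0

Apprenticeship Credit: 25% of the $14,700 excess over $194,800 is $3,675 ≥ base, so the credit is $0.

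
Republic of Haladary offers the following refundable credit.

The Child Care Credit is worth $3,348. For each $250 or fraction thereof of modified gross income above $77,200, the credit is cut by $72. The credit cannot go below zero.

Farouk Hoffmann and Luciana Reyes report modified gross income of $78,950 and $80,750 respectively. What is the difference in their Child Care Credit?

Farouk ($78,950): Child Care Credit: income exceeds $77,200 by $1,750, which is 7 full-or-partial $250 increments; reduction = 7 × $72 = $504, leaving $2,844.
Luciana ($80,750): Child Care Credit: income exceeds $77,200 by $3,550, which is 15 full-or-partial $250 increments; reduction = 15 × $72 = $1,080, leaving $2,268.
Difference: |$2,844 − $2,268| = $576.

$576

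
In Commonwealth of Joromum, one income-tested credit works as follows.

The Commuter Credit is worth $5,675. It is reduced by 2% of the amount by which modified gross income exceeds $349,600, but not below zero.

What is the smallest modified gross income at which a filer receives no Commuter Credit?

The credit falls by 2% of each dollar above $349,600, so it reaches zero when the excess is $5,675 / 2% = $283,750: income = $349,600 + $283,750 = $633,350.

$633,350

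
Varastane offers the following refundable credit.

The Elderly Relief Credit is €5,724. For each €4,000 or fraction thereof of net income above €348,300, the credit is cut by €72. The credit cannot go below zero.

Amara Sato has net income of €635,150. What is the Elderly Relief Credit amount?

€540

Elderly Relief Credit: income exceeds €348,300 by €286,850, which is 72 full-or-partial €4,000 increments; reduction = 72 × €72 = €5,184, leaving €540.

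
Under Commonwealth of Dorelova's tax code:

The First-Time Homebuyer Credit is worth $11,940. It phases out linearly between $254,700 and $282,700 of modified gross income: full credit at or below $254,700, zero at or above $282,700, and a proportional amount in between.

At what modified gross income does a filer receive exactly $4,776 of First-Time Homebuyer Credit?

$4,776 is 4,776/11,940 of the full $11,940, so 7,164/11,940 of the $28,000 range has been used: income = $254,700 + $28,000 × 7,164/11,940 = $271,500.

$271,500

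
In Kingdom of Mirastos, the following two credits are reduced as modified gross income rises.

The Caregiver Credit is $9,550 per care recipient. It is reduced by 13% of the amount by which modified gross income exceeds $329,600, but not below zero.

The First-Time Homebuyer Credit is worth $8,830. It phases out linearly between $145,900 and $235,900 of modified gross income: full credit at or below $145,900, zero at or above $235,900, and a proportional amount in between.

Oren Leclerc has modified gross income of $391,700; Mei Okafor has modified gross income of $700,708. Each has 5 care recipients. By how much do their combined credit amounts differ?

$39,677

Oren ($391,700): Caregiver Credit: base = 5 × $9,550 = $47,750. 13% of the $62,100 excess over $329,600 is $8,073; credit = $47,750 − $8,073 = $39,677. First-Time Homebuyer Credit: $391,700 is at or above $235,900, so the credit is $0. total $39,677 + $0 = $39,677
Mei ($700,708): Caregiver Credit: base = 5 × $9,550 = $47,750. 13% of the $371,108 excess over $329,600 is $48,244.04 ≥ base, so the credit is $0. First-Time Homebuyer Credit: $700,708 is at or above $235,900, so the credit is $0. total $0 + $0 = $0
Difference: |$39,677 − $0| = $39,677.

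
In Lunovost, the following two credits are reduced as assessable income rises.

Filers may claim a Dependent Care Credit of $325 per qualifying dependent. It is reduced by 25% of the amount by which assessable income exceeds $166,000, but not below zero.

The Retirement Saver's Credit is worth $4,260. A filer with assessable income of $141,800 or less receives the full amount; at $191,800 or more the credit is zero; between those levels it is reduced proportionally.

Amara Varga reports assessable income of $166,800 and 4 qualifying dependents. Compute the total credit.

Dependent Care Credit: base = 4 × $325 = $1,300. 25% of the $800 excess over $166,000 is $200; credit = $1,300 − $200 = $1,100.
Retirement Saver's Credit: $166,800 is $25,000 into a $50,000 phase-out range, leaving 25,000/50,000 of the credit: $4,260 × 25,000/50,000 = $2,130.
Total: $1,100 + $2,130 = $3,230.

$3,230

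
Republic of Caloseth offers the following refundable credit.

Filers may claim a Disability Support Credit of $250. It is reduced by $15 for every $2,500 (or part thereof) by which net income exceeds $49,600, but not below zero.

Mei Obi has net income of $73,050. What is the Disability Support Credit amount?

Disability Support Credit: income exceeds $49,600 by $23,450, which is 10 full-or-partial $2,500 increments; reduction = 10 × $15 = $150, leaving $100.

$100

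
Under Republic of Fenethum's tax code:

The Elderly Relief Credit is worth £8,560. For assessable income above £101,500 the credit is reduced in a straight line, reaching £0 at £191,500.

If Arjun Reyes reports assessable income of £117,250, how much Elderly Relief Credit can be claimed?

Elderly Relief Credit: £117,250 is £15,750 into a £90,000 phase-out range, leaving 74,250/90,000 of the credit: £8,560 × 74,250/90,000 = £7,062.

£7,062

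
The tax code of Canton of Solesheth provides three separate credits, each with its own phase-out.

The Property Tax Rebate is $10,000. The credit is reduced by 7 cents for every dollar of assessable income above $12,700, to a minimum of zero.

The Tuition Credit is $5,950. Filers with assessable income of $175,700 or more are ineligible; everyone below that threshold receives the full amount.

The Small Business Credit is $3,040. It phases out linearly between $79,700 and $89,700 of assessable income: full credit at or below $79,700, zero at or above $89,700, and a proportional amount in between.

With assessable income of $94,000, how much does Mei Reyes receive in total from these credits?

$10,259

Property Tax Rebate: 7% of the $81,300 excess over $12,700 is $5,691; credit = $10,000 − $5,691 = $4,309.
Tuition Credit: $94,000 is below the $175,700 cutoff, so the full $5,950 applies.
Small Business Credit: $94,000 is at or above $89,700, so the credit is $0.
Total: $4,309 + $5,950 + $0 = $10,259.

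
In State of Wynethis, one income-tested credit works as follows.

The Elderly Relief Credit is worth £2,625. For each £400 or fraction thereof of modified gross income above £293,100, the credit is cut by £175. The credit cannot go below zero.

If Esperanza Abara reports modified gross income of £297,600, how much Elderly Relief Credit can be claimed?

£525

Elderly Relief Credit: income exceeds £293,100 by £4,500, which is 12 full-or-partial £400 increments; reduction = 12 × £175 = £2,100, leaving £525.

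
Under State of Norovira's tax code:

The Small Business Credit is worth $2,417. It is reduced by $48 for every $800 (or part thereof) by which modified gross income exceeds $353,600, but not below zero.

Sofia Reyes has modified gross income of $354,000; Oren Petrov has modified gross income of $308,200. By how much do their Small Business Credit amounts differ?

Sofia ($354,000): Small Business Credit: income exceeds $353,600 by $400, which is 1 full-or-partial $800 increment; reduction = 1 × $48 = $48, leaving $2,369.
Oren ($308,200): Small Business Credit: $308,200 is at or below the $353,600 threshold, so the full $2,417 applies.
Difference: |$2,369 − $2,417| = $48.

$48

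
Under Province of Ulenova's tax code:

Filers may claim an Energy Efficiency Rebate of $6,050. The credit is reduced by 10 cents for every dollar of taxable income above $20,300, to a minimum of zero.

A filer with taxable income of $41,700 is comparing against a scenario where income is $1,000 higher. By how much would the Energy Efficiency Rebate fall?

At $41,700 — 10% of the $21,400 excess over $20,300 is $2,140; credit = $6,050 − $2,140 = $3,910.
At $42,700 — 10% of the $22,400 excess over $20,300 is $2,240; credit = $6,050 − $2,240 = $3,810.
Lost: $3,910 − $3,810 = $100.

$100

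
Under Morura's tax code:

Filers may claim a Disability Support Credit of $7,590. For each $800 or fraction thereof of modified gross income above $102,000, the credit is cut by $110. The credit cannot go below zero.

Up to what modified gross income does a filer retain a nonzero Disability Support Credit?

After 68 increments the reduction is 68 × $110 = $7,480, leaving $110; one more increment wipes it out. Increment 68 ends at excess 68 × $800 = $54,400, so the highest qualifying income is $102,000 + $54,400 = $156,400.

$156,400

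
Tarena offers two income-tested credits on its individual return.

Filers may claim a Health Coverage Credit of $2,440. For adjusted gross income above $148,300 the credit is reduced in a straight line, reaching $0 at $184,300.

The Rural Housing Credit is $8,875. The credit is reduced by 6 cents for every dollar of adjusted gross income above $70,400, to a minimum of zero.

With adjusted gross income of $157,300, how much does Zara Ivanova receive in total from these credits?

$5,491

Health Coverage Credit: $157,300 is $9,000 into a $36,000 phase-out range, leaving 27,000/36,000 of the credit: $2,440 × 27,000/36,000 = $1,830.
Rural Housing Credit: 6% of the $86,900 excess over $70,400 is $5,214; credit = $8,875 − $5,214 = $3,661.
Total: $1,830 + $3,661 = $5,491.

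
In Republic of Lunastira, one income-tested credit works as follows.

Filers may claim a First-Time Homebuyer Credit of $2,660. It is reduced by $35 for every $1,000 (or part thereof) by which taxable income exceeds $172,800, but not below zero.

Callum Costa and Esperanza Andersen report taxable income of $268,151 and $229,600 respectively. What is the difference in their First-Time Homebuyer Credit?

Callum ($268,151): First-Time Homebuyer Credit: income exceeds $172,800 by $95,351 → 96 increments × $35 = $3,360 ≥ base, so the credit is $0.
Esperanza ($229,600): First-Time Homebuyer Credit: income exceeds $172,800 by $56,800, which is 57 full-or-partial $1,000 increments; reduction = 57 × $35 = $1,995, leaving $665.
Difference: |$0 − $665| = $665.

$665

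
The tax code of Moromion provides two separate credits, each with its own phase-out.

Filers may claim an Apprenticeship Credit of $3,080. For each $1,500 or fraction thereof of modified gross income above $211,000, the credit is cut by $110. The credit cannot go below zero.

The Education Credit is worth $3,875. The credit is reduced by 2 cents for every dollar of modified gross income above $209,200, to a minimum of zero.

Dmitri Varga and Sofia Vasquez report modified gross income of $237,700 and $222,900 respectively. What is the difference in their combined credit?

Dmitri ($237,700): Apprenticeship Credit: income exceeds $211,000 by $26,700, which is 18 full-or-partial $1,500 increments; reduction = 18 × $110 = $1,980, leaving $1,100. Education Credit: 2% of the $28,500 excess over $209,200 is $570; credit = $3,875 − $570 = $3,305. total $1,100 + $3,305 = $4,405
Sofia ($222,900): Apprenticeship Credit: income exceeds $211,000 by $11,900, which is 8 full-or-partial $1,500 increments; reduction = 8 × $110 = $880, leaving $2,200. Education Credit: 2% of the $13,700 excess over $209,200 is $274; credit = $3,875 − $274 = $3,601. total $2,200 + $3,601 = $5,801
Difference: |$4,405 − $5,801| = $1,396.

$1,396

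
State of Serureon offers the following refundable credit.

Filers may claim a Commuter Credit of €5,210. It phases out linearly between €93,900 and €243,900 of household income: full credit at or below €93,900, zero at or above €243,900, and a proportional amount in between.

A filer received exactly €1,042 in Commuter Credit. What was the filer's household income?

€1,042 is 1,042/5,210 of the full €5,210, so 4,168/5,210 of the €150,000 range has been used: income = €93,900 + €150,000 × 4,168/5,210 = €213,900.

€213,900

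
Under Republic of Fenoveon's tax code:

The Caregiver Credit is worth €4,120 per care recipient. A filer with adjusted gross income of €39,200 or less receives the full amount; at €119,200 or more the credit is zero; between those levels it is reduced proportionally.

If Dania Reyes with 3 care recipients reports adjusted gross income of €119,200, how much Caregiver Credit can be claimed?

Caregiver Credit: base = 3 × €4,120 = €12,360. €119,200 is at or above €119,200, so the credit is €0.

€0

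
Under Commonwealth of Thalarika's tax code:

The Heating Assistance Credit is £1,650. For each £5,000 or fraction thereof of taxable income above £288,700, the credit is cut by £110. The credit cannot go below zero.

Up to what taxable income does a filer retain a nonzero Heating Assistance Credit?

After 14 increments the reduction is 14 × £110 = £1,540, leaving £110; one more increment wipes it out. Increment 14 ends at excess 14 × £5,000 = £70,000, so the highest qualifying income is £288,700 + £70,000 = £358,700.

£358,700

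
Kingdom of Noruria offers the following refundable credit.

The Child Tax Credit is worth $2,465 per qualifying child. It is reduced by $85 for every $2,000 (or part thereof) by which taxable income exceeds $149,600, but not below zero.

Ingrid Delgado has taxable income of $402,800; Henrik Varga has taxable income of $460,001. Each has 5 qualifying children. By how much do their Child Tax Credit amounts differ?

Ingrid ($402,800): Child Tax Credit: base = 5 × $2,465 = $12,325. income exceeds $149,600 by $253,200, which is 127 full-or-partial $2,000 increments; reduction = 127 × $85 = $10,795, leaving $1,530.
Henrik ($460,001): Child Tax Credit: base = 5 × $2,465 = $12,325. income exceeds $149,600 by $310,401 → 156 increments × $85 = $13,260 ≥ base, so the credit is $0.
Difference: |$1,530 − $0| = $1,530.

$1,530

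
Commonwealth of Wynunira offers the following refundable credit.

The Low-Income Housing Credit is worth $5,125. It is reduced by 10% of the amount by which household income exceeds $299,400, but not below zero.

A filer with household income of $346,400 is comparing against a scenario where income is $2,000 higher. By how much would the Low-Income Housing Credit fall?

At $346,400 — 10% of the $47,000 excess over $299,400 is $4,700; credit = $5,125 − $4,700 = $425.
At $348,400 — 10% of the $49,000 excess over $299,400 is $4,900; credit = $5,125 − $4,900 = $225.
Lost: $425 − $225 = $200.

$200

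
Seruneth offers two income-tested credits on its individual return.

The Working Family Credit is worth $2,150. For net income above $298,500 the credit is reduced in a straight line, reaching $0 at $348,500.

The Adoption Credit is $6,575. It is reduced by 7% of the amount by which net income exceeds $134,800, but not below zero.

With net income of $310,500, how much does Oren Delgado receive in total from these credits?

$1,634

Working Family Credit: $310,500 is $12,000 into a $50,000 phase-out range, leaving 38,000/50,000 of the credit: $2,150 × 38,000/50,000 = $1,634.
Adoption Credit: 7% of the $175,700 excess over $134,800 is $12,299 ≥ base, so the credit is $0.
Total: $1,634 + $0 = $1,634.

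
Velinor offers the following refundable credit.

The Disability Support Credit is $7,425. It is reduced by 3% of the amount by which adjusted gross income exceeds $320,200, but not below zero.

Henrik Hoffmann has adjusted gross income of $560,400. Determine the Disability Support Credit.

$219

Disability Support Credit: 3% of the $240,200 excess over $320,200 is $7,206; credit = $7,425 − $7,206 = $219.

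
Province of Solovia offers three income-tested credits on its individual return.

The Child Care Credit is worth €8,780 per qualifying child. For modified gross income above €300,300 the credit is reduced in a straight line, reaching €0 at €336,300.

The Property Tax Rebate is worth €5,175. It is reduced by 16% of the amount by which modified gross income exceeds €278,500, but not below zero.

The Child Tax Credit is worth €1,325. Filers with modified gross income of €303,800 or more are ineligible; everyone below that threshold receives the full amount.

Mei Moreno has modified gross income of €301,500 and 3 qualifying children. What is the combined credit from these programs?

€28,282

Child Care Credit: base = 3 × €8,780 = €26,340. €301,500 is €1,200 into a €36,000 phase-out range, leaving 34,800/36,000 of the credit: €26,340 × 34,800/36,000 = €25,462.
Property Tax Rebate: 16% of the €23,000 excess over €278,500 is €3,680; credit = €5,175 − €3,680 = €1,495.
Child Tax Credit: €301,500 is below the €303,800 cutoff, so the full €1,325 applies.
Total: €25,462 + €1,495 + €1,325 = €28,282.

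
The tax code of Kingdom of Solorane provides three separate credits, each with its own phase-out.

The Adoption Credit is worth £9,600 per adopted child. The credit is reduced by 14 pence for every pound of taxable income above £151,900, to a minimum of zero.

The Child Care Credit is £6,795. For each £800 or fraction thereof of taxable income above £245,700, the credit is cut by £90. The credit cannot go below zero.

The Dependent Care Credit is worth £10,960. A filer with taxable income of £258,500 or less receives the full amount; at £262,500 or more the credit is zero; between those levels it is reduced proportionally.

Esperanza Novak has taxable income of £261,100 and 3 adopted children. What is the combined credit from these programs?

Adoption Credit: base = 3 × £9,600 = £28,800. 14% of the £109,200 excess over £151,900 is £15,288; credit = £28,800 − £15,288 = £13,512.
Child Care Credit: income exceeds £245,700 by £15,400, which is 20 full-or-partial £800 increments; reduction = 20 × £90 = £1,800, leaving £4,995.
Dependent Care Credit: £261,100 is £2,600 into a £4,000 phase-out range, leaving 1,400/4,000 of the credit: £10,960 × 1,400/4,000 = £3,836.
Total: £13,512 + £4,995 + £3,836 = £22,343.

£22,343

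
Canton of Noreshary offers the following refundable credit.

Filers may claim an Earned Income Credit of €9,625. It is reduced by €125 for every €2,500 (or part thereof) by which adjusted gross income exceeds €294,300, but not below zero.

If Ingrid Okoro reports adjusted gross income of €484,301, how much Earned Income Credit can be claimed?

€0

Earned Income Credit: income exceeds €294,300 by €190,001 → 77 increments × €125 = €9,625 ≥ base, so the credit is €0.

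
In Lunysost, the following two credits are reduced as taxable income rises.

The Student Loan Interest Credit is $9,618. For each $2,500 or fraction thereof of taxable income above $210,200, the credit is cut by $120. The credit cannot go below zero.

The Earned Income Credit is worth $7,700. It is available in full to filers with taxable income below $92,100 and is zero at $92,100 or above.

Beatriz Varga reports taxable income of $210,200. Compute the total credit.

$9,618

Student Loan Interest Credit: $210,200 is at or below the $210,200 threshold, so the full $9,618 applies.
Earned Income Credit: $210,200 meets or exceeds the $92,100 cutoff, so the credit is $0.
Total: $9,618 + $0 = $9,618.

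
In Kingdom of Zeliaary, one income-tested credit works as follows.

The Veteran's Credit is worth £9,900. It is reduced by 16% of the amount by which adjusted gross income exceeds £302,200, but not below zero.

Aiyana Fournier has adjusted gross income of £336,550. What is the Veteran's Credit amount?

£4,404

Veteran's Credit: 16% of the £34,350 excess over £302,200 is £5,496; credit = £9,900 − £5,496 = £4,404.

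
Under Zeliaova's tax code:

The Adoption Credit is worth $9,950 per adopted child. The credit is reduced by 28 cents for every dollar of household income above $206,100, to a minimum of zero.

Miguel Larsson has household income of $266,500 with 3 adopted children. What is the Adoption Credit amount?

Adoption Credit: base = 3 × $9,950 = $29,850. 28% of the $60,400 excess over $206,100 is $16,912; credit = $29,850 − $16,912 = $12,938.

$12,938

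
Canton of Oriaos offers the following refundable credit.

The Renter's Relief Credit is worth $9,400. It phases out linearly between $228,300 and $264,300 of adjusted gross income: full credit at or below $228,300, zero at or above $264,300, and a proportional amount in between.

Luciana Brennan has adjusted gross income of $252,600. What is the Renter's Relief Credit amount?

$3,055

Renter's Relief Credit: $252,600 is $24,300 into a $36,000 phase-out range, leaving 11,700/36,000 of the credit: $9,400 × 11,700/36,000 = $3,055.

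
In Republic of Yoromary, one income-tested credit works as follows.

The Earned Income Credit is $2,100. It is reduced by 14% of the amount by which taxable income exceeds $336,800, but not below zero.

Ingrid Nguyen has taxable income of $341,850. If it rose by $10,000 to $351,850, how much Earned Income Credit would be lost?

$1,393

At $341,850 — 14% of the $5,050 excess over $336,800 is $707; credit = $2,100 − $707 = $1,393.
At $351,850 — 14% of the $15,050 excess over $336,800 is $2,107 ≥ base, so the credit is $0.
Lost: $1,393 − $0 = $1,393.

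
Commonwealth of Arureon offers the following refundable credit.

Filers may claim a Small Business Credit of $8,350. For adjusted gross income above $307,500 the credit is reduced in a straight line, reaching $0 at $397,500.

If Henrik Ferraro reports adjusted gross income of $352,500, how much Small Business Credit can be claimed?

Small Business Credit: $352,500 is $45,000 into a $90,000 phase-out range, leaving 45,000/90,000 of the credit: $8,350 × 45,000/90,000 = $4,175.

$4,175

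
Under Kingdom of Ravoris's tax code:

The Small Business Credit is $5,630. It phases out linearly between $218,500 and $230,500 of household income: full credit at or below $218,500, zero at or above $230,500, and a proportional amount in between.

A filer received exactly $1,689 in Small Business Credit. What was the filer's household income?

$1,689 is 1,689/5,630 of the full $5,630, so 3,941/5,630 of the $12,000 range has been used: income = $218,500 + $12,000 × 3,941/5,630 = $226,900.

$226,900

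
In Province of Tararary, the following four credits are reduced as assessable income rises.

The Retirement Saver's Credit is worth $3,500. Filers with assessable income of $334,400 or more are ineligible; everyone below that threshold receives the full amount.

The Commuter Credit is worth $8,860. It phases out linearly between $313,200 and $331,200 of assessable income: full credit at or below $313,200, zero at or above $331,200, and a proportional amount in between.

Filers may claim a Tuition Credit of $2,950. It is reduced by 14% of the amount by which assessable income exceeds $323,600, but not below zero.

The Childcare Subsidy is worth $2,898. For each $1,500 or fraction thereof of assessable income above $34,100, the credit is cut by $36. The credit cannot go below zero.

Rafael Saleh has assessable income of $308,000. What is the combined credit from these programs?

Retirement Saver's Credit: $308,000 is below the $334,400 cutoff, so the full $3,500 applies.
Commuter Credit: $308,000 is at or below the $313,200 threshold, so the full $8,860 applies.
Tuition Credit: $308,000 is at or below the $323,600 threshold, so the full $2,950 applies.
Childcare Subsidy: income exceeds $34,100 by $273,900 → 183 increments × $36 = $6,588 ≥ base, so the credit is $0.
Total: $3,500 + $8,860 + $2,950 + $0 = $15,310.

$15,310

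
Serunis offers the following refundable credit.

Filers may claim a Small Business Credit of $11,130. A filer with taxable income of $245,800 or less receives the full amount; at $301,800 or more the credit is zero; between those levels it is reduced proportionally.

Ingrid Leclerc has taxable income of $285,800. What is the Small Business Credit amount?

$3,180

Small Business Credit: $285,800 is $40,000 into a $56,000 phase-out range, leaving 16,000/56,000 of the credit: $11,130 × 16,000/56,000 = $3,180.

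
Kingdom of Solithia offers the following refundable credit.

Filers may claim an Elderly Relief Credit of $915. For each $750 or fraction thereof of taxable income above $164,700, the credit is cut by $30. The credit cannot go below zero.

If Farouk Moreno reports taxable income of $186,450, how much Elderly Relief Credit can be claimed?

$45

Elderly Relief Credit: income exceeds $164,700 by $21,750, which is 29 full-or-partial $750 increments; reduction = 29 × $30 = $870, leaving $45.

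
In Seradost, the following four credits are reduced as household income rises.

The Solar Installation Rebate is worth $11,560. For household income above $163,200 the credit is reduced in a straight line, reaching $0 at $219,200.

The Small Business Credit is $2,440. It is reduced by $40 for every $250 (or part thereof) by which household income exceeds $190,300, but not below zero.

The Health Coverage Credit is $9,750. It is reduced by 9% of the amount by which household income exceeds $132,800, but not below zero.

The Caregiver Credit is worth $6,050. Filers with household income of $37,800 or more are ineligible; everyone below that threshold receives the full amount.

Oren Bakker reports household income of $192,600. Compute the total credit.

$11,899

Solar Installation Rebate: $192,600 is $29,400 into a $56,000 phase-out range, leaving 26,600/56,000 of the credit: $11,560 × 26,600/56,000 = $5,491.
Small Business Credit: income exceeds $190,300 by $2,300, which is 10 full-or-partial $250 increments; reduction = 10 × $40 = $400, leaving $2,040.
Health Coverage Credit: 9% of the $59,800 excess over $132,800 is $5,382; credit = $9,750 − $5,382 = $4,368.
Caregiver Credit: $192,600 meets or exceeds the $37,800 cutoff, so the credit is $0.
Total: $5,491 + $2,040 + $4,368 + $0 = $11,899.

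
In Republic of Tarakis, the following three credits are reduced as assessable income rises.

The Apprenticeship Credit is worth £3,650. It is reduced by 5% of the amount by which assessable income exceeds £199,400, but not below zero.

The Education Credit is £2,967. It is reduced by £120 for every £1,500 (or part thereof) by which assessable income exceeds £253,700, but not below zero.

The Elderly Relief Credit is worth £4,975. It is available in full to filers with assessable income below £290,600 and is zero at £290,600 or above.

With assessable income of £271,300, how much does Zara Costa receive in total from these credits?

£6,557

Apprenticeship Credit: 5% of the £71,900 excess over £199,400 is £3,595; credit = £3,650 − £3,595 = £55.
Education Credit: income exceeds £253,700 by £17,600, which is 12 full-or-partial £1,500 increments; reduction = 12 × £120 = £1,440, leaving £1,527.
Elderly Relief Credit: £271,300 is below the £290,600 cutoff, so the full £4,975 applies.
Total: £55 + £1,527 + £4,975 = £6,557.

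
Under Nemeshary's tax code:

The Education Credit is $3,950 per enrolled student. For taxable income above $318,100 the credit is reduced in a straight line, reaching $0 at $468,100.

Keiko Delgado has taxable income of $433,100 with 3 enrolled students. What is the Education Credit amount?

$2,765

Education Credit: base = 3 × $3,950 = $11,850. $433,100 is $115,000 into a $150,000 phase-out range, leaving 35,000/150,000 of the credit: $11,850 × 35,000/150,000 = $2,765.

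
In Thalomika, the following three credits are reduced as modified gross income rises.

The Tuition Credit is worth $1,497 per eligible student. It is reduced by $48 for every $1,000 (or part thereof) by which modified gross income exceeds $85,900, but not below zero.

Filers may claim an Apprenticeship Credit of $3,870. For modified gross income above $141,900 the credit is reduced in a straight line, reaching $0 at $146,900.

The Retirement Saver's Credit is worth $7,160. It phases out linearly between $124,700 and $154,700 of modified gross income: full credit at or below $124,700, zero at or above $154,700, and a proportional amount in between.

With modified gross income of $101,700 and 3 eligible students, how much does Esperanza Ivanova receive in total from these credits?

Tuition Credit: base = 3 × $1,497 = $4,491. income exceeds $85,900 by $15,800, which is 16 full-or-partial $1,000 increments; reduction = 16 × $48 = $768, leaving $3,723.
Apprenticeship Credit: $101,700 is at or below the $141,900 threshold, so the full $3,870 applies.
Retirement Saver's Credit: $101,700 is at or below the $124,700 threshold, so the full $7,160 applies.
Total: $3,723 + $3,870 + $7,160 = $14,753.

$14,753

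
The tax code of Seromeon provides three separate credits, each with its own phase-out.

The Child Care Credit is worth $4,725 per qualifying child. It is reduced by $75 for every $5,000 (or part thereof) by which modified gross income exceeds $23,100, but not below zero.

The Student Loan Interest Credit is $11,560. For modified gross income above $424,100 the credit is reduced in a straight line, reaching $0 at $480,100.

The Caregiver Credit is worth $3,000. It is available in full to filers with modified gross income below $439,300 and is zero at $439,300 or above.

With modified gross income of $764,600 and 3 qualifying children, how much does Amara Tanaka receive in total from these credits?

Child Care Credit: base = 3 × $4,725 = $14,175. income exceeds $23,100 by $741,500, which is 149 full-or-partial $5,000 increments; reduction = 149 × $75 = $11,175, leaving $3,000.
Student Loan Interest Credit: $764,600 is at or above $480,100, so the credit is $0.
Caregiver Credit: $764,600 meets or exceeds the $439,300 cutoff, so the credit is $0.
Total: $3,000 + $0 + $0 = $3,000.

$3,000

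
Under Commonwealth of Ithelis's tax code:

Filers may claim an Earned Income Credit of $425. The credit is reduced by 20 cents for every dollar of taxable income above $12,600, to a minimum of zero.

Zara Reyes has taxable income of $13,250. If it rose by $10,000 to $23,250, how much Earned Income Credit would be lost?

At $13,250 — 20% of the $650 excess over $12,600 is $130; credit = $425 − $130 = $295.
At $23,250 — 20% of the $10,650 excess over $12,600 is $2,130 ≥ base, so the credit is $0.
Lost: $295 − $0 = $295.

$295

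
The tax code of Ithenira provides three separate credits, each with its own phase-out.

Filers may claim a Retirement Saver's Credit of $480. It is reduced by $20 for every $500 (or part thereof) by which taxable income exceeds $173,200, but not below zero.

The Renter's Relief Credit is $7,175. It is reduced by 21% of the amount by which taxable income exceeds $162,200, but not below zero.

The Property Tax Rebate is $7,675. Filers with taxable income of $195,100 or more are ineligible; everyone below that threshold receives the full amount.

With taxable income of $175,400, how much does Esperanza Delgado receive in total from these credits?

Retirement Saver's Credit: income exceeds $173,200 by $2,200, which is 5 full-or-partial $500 increments; reduction = 5 × $20 = $100, leaving $380.
Renter's Relief Credit: 21% of the $13,200 excess over $162,200 is $2,772; credit = $7,175 − $2,772 = $4,403.
Property Tax Rebate: $175,400 is below the $195,100 cutoff, so the full $7,675 applies.
Total: $380 + $4,403 + $7,675 = $12,458.

$12,458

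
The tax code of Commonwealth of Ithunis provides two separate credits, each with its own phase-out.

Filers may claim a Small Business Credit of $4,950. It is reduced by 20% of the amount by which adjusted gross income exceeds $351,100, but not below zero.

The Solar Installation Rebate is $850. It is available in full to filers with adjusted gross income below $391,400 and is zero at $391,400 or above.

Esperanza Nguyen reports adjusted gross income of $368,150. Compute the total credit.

$2,390

Small Business Credit: 20% of the $17,050 excess over $351,100 is $3,410; credit = $4,950 − $3,410 = $1,540.
Solar Installation Rebate: $368,150 is below the $391,400 cutoff, so the full $850 applies.
Total: $1,540 + $850 = $2,390.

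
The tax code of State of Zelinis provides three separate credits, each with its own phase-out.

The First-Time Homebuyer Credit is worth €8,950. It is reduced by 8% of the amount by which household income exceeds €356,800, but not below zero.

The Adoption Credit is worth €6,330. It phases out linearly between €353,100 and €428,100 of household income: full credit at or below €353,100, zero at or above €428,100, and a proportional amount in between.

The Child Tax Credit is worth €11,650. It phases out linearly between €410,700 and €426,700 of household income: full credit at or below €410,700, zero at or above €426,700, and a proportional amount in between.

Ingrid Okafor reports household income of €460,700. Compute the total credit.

First-Time Homebuyer Credit: 8% of the €103,900 excess over €356,800 is €8,312; credit = €8,950 − €8,312 = €638.
Adoption Credit: €460,700 is at or above €428,100, so the credit is €0.
Child Tax Credit: €460,700 is at or above €426,700, so the credit is €0.
Total: €638 + €0 + €0 = €638.

€638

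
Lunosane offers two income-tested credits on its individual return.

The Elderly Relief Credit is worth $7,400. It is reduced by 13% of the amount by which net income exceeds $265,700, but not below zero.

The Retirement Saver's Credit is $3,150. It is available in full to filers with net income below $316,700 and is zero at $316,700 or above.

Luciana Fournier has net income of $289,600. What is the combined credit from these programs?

Elderly Relief Credit: 13% of the $23,900 excess over $265,700 is $3,107; credit = $7,400 − $3,107 = $4,293.
Retirement Saver's Credit: $289,600 is below the $316,700 cutoff, so the full $3,150 applies.
Total: $4,293 + $3,150 = $7,443.

$7,443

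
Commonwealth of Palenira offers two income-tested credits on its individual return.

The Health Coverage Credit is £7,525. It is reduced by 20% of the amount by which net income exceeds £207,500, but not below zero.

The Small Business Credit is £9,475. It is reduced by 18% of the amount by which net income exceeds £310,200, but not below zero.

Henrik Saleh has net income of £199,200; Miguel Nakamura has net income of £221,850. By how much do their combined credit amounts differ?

£2,870

Henrik (£199,200): Health Coverage Credit: £199,200 is at or below the £207,500 threshold, so the full £7,525 applies. Small Business Credit: £199,200 is at or below the £310,200 threshold, so the full £9,475 applies. total £7,525 + £9,475 = £17,000
Miguel (£221,850): Health Coverage Credit: 20% of the £14,350 excess over £207,500 is £2,870; credit = £7,525 − £2,870 = £4,655. Small Business Credit: £221,850 is at or below the £310,200 threshold, so the full £9,475 applies. total £4,655 + £9,475 = £14,130
Difference: |£17,000 − £14,130| = £2,870.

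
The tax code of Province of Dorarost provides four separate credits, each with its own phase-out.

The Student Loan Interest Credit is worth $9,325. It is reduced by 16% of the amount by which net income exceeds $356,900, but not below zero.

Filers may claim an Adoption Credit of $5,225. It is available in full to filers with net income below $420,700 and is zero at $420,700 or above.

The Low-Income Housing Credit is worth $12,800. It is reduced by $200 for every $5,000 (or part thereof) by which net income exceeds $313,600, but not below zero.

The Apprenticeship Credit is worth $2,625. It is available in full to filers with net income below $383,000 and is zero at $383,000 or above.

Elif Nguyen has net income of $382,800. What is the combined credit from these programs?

Student Loan Interest Credit: 16% of the $25,900 excess over $356,900 is $4,144; credit = $9,325 − $4,144 = $5,181.
Adoption Credit: $382,800 is below the $420,700 cutoff, so the full $5,225 applies.
Low-Income Housing Credit: income exceeds $313,600 by $69,200, which is 14 full-or-partial $5,000 increments; reduction = 14 × $200 = $2,800, leaving $10,000.
Apprenticeship Credit: $382,800 is below the $383,000 cutoff, so the full $2,625 applies.
Total: $5,181 + $5,225 + $10,000 + $2,625 = $23,031.

$23,031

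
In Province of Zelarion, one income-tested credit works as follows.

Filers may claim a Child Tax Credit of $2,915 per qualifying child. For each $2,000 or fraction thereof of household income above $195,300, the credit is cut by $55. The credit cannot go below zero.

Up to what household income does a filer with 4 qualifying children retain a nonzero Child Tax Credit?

$617,300

Full credit = 4 × $2,915 = $11,660.
After 211 increments the reduction is 211 × $55 = $11,605, leaving $55; one more increment wipes it out. Increment 211 ends at excess 211 × $2,000 = $422,000, so the highest qualifying income is $195,300 + $422,000 = $617,300.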